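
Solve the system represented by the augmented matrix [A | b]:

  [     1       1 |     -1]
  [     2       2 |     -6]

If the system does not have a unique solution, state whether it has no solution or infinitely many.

Row-reduce:
R2 ← R2 − 2·R1.
Row 2 reduces to 0 = -4, a contradiction. The system is inconsistent.

no solution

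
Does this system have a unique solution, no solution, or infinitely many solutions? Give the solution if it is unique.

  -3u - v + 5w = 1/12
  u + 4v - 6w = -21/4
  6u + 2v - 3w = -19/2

Row-reduce the augmented matrix:
R1 ← R1 / (-3).
R2 ← R2 − 1·R1.
R3 ← R3 − 6·R1.
R2 ← R2 / (11/3).
R1 ← R1 − 1/3·R2.
R3 ← R3 / (7).
R1 ← R1 + 14/11·R3.
R2 ← R2 + 13/11·R3.
Reading off the reduced rows gives u = -5/4, v = -3, w = -4/3.

u = -5/4, v = -3, w = -4/3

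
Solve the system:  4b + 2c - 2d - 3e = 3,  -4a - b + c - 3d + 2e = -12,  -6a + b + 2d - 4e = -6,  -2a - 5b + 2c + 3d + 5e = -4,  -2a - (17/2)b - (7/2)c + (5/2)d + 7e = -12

Row-reduce:
Swap R1 and R2.
R1 ← R1 / (-4).
R3 ← R3 + 6·R1.
R4 ← R4 + 2·R1.
R5 ← R5 + 2·R1.
R2 ← R2 / (4).
R1 ← R1 − 1/4·R2.
R3 ← R3 − 5/2·R2.
R4 ← R4 + 9/2·R2.
R5 ← R5 + 8·R2.
R3 ← R3 / (-11/4).
R1 ← R1 + 3/8·R3.
R2 ← R2 − 1/2·R3.
R4 ← R4 − 15/4·R3.
R4 ← R4 / (141/11).
R1 ← R1 + 2/11·R4.
R2 ← R2 − 10/11·R4.
R3 ← R3 + 31/11·R4.
Rank is 4 with 5 unknowns, leaving e free.

infinitely many solutions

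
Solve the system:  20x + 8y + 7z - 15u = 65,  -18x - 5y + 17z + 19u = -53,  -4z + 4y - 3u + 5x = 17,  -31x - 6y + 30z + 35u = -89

Row-reduce:
R1 ← R1 / (20).
R2 ← R2 + 18·R1.
R3 ← R3 − 5·R1.
R4 ← R4 + 31·R1.
R2 ← R2 / (11/5).
R1 ← R1 − 2/5·R2.
R3 ← R3 − 2·R2.
R4 ← R4 − 32/5·R2.
R3 ← R3 / (-1185/44).
R1 ← R1 + 171/44·R3.
R2 ← R2 − 233/22·R3.
R4 ← R4 + 1185/44·R3.
Rank is 3 with 4 unknowns, leaving u free.

infinitely many solutions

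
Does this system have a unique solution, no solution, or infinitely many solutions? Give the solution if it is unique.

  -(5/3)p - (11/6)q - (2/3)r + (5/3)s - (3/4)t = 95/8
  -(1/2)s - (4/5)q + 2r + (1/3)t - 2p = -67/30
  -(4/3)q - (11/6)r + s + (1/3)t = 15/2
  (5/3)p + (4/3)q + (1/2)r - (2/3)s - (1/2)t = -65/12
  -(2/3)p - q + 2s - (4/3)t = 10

Row-reduce the augmented matrix:
R1 ← R1 / (-5/3).
R2 ← R2 + 2·R1.
R4 ← R4 − 5/3·R1.
R5 ← R5 + 2/3·R1.
R2 ← R2 / (7/5).
R1 ← R1 − 11/10·R2.
R3 ← R3 + 4/3·R2.
R4 ← R4 + 1/2·R2.
R5 ← R5 + 4/15·R2.
R3 ← R3 / (5/6).
R1 ← R1 + 9/5·R3.
R2 ← R2 − 2·R3.
R4 ← R4 − 5/6·R3.
R5 ← R5 − 4/5·R3.
R4 ← R4 / (125/84).
R1 ← R1 + 1413/700·R4.
R2 ← R2 − 107/70·R4.
R3 ← R3 + 58/35·R4.
R5 ← R5 − 382/175·R4.
R5 ← R5 / (64879/56250).
R1 ← R1 + 7603/18750·R5.
R2 ← R2 + 447/1250·R5.
R3 ← R3 + 482/625·R5.
R4 ← R4 + 584/375·R5.
Reading off the reduced rows gives p = -1, q = -2, r = -2, s = 2, t = -5/2.

p = -1, q = -2, r = -2, s = 2, t = -5/2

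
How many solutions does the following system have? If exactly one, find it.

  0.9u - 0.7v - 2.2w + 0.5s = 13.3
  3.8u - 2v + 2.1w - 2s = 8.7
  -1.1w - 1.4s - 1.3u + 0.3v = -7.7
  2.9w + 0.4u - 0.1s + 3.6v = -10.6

Row-reduce the augmented matrix:
R1 ← R1 / (9/10).
R2 ← R2 − 19/5·R1.
R3 ← R3 + 13/10·R1.
R4 ← R4 − 2/5·R1.
R2 ← R2 / (43/45).
R1 ← R1 + 7/9·R2.
R3 ← R3 + 32/45·R2.
R4 ← R4 − 176/45·R2.
R3 ← R3 / (361/86).
R1 ← R1 − 587/86·R3.
R2 ← R2 − 1025/86·R3.
R4 ← R4 + 18377/430·R3.
R4 ← R4 / (-194439/9025).
R1 ← R1 − 11863/3610·R4.
R2 ← R2 − 4555/722·R4.
R3 ← R3 + 1607/1805·R4.
Reading off the reduced rows gives u = 5, v = -1, w = -3, s = 3.

u = 5, v = -1, w = -3, s = 3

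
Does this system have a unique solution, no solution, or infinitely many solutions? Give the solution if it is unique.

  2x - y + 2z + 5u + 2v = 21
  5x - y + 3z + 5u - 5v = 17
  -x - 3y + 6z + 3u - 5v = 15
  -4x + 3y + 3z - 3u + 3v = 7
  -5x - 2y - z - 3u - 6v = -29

Row-reduce the augmented matrix:
R1 ← R1 / (2).
R2 ← R2 − 5·R1.
R3 ← R3 + 1·R1.
R4 ← R4 + 4·R1.
R5 ← R5 + 5·R1.
R2 ← R2 / (3/2).
R1 ← R1 + 1/2·R2.
R3 ← R3 + 7/2·R2.
R4 ← R4 − 1·R2.
R5 ← R5 + 9/2·R2.
R3 ← R3 / (7/3).
R1 ← R1 − 1/3·R3.
R2 ← R2 + 4/3·R3.
R4 ← R4 − 25/3·R3.
R5 ← R5 + 2·R3.
R4 ← R4 / (384/7).
R1 ← R1 − 12/7·R4.
R2 ← R2 + 83/7·R4.
R3 ← R3 + 36/7·R4.
R5 ← R5 + 163/7·R4.
R5 ← R5 / (-2761/384).
R1 ← R1 + 61/32·R5.
R2 ← R2 − 679/384·R5.
R3 ← R3 + 41/32·R5.
R4 ← R4 − 779/384·R5.
Reading off the reduced rows gives x = 2, y = 0, z = 4, u = 1, v = 2.

x = 2, y = 0, z = 4, u = 1, v = 2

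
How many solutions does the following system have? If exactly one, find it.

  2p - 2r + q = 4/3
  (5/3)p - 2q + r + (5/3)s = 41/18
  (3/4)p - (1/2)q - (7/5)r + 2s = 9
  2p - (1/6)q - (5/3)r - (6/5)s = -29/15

Row-reduce the augmented matrix:
R1 ← R1 / (2).
R2 ← R2 − 5/3·R1.
R3 ← R3 − 3/4·R1.
R4 ← R4 − 2·R1.
R2 ← R2 / (-17/6).
R1 ← R1 − 1/2·R2.
R3 ← R3 + 7/8·R2.
R4 ← R4 + 7/6·R2.
R3 ← R3 / (-501/340).
R1 ← R1 + 9/17·R3.
R2 ← R2 + 16/17·R3.
R4 ← R4 + 13/17·R3.
R4 ← R4 / (-6656/2505).
R1 ← R1 + 40/167·R4.
R2 ← R2 + 770/501·R4.
R3 ← R3 + 505/501·R4.
Reading off the reduced rows gives p = -4/3, q = -1, r = -5/2, s = 3.

p = -4/3, q = -1, r = -5/2, s = 3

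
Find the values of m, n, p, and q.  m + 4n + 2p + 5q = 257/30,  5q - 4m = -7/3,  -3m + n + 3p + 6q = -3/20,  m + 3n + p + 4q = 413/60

m = 1, n = 8/5, p = -1/4, q = 1/3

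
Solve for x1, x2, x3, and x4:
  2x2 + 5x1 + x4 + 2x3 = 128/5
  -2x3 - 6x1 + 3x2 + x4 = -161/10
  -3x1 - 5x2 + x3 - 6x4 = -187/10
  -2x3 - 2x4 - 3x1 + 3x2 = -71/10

Row-reduce the augmented matrix:
R1 ← R1 / (5).
R2 ← R2 + 6·R1.
R3 ← R3 + 3·R1.
R4 ← R4 + 3·R1.
R2 ← R2 / (27/5).
R1 ← R1 − 2/5·R2.
R3 ← R3 + 19/5·R2.
R4 ← R4 − 21/5·R2.
R3 ← R3 / (67/27).
R1 ← R1 − 10/27·R3.
R2 ← R2 − 2/27·R3.
R4 ← R4 + 10/9·R3.
R4 ← R4 / (-324/67).
R1 ← R1 − 41/67·R4.
R2 ← R2 − 35/67·R4.
R3 ← R3 + 104/67·R4.
Reading off the reduced rows gives x1 = 3, x2 = 5/2, x3 = 14/5, x4 = 0.

x1 = 3, x2 = 5/2, x3 = 14/5, x4 = 0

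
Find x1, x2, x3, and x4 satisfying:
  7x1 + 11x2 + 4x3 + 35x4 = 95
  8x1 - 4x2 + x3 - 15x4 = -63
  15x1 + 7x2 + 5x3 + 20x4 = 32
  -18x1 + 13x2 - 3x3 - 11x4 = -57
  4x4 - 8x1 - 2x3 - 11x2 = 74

Row-reduce the augmented matrix:
R1 ← R1 / (7).
R2 ← R2 − 8·R1.
R3 ← R3 − 15·R1.
R4 ← R4 + 18·R1.
R5 ← R5 + 8·R1.
R2 ← R2 / (-116/7).
R1 ← R1 − 11/7·R2.
R3 ← R3 + 116/7·R2.
R4 ← R4 − 289/7·R2.
R5 ← R5 − 11/7·R2.
Swap R3 and R4.
R3 ← R3 / (-187/116).
R1 ← R1 − 27/116·R3.
R2 ← R2 − 25/116·R3.
R5 ← R5 − 259/116·R3.
Swap R4 and R5.
R4 ← R4 / (-7776/187).
R1 ← R1 + 1607/187·R4.
R2 ← R2 + 830/187·R4.
R3 ← R3 − 6731/187·R4.
R5 reduces to 0 = 0, so the extra equation is consistent.
Reading off the reduced rows gives x1 = -3, x2 = -4, x3 = 5, x4 = 4.

x1 = -3, x2 = -4, x3 = 5, x4 = 4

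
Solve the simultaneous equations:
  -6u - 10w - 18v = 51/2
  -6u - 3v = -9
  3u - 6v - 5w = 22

no solution

Row-reduce:
R1 ← R1 / (-6).
R2 ← R2 + 6·R1.
R3 ← R3 − 3·R1.
R2 ← R2 / (15).
R1 ← R1 − 3·R2.
R3 ← R3 + 15·R2.
Row 3 reduces to 0 = 1/4, a contradiction. The system is inconsistent.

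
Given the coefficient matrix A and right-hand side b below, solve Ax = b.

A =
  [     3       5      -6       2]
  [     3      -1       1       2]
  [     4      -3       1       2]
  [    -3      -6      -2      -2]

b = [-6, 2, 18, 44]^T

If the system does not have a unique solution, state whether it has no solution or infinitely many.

Row-reduce the augmented matrix:
R1 ← R1 / (3).
R2 ← R2 − 3·R1.
R3 ← R3 − 4·R1.
R4 ← R4 + 3·R1.
R2 ← R2 / (-6).
R1 ← R1 − 5/3·R2.
R3 ← R3 + 29/3·R2.
R4 ← R4 + 1·R2.
R3 ← R3 / (-41/18).
R1 ← R1 + 1/18·R3.
R2 ← R2 + 7/6·R3.
R4 ← R4 + 55/6·R3.
R4 ← R4 / (110/41).
R1 ← R1 − 28/41·R4.
R2 ← R2 − 14/41·R4.
R3 ← R3 − 12/41·R4.
Reading off the reduced rows gives x_1 = 4, x_2 = -6, x_3 = -4, x_4 = -6.

x_1 = 4, x_2 = -6, x_3 = -4, x_4 = -6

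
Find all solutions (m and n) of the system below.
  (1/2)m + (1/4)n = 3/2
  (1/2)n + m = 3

infinitely many solutions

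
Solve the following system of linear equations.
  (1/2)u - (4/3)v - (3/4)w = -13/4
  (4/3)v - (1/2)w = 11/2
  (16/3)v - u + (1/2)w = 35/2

infinitely many solutions

Row-reduce:
R1 ← R1 / (1/2).
R3 ← R3 + 1·R1.
R2 ← R2 / (4/3).
R1 ← R1 + 8/3·R2.
R3 ← R3 − 8/3·R2.
Rank is 2 with 3 unknowns, leaving w free.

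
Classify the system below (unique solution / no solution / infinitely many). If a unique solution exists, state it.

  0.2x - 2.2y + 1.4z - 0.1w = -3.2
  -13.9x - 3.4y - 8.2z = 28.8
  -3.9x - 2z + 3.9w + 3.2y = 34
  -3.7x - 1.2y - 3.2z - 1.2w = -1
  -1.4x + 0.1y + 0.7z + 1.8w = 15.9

x = -6, y = 4, z = 5, w = 2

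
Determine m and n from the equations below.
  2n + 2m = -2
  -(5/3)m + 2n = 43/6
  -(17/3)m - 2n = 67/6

Row-reduce the augmented matrix:
R1 ← R1 / (2).
R2 ← R2 + 5/3·R1.
R3 ← R3 + 17/3·R1.
R2 ← R2 / (11/3).
R1 ← R1 − 1·R2.
R3 ← R3 − 11/3·R2.
R3 reduces to 0 = 0, so the extra equation is consistent.
Reading off the reduced rows gives m = -5/2, n = 3/2.

m = -5/2, n = 3/2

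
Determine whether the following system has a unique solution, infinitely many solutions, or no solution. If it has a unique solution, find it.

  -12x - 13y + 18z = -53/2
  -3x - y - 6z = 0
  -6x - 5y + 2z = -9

no solution

Row-reduce:
R1 ← R1 / (-12).
R2 ← R2 + 3·R1.
R3 ← R3 + 6·R1.
R2 ← R2 / (9/4).
R1 ← R1 − 13/12·R2.
R3 ← R3 − 3/2·R2.
Row 3 reduces to 0 = -1/6, a contradiction. The system is inconsistent.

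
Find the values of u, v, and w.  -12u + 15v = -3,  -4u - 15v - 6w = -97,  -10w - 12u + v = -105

Row-reduce the augmented matrix:
R1 ← R1 / (-12).
R2 ← R2 + 4·R1.
R3 ← R3 + 12·R1.
R2 ← R2 / (-20).
R1 ← R1 + 5/4·R2.
R3 ← R3 + 14·R2.
R3 ← R3 / (-29/5).
R1 ← R1 − 3/8·R3.
R2 ← R2 − 3/10·R3.
Reading off the reduced rows gives u = 4, v = 3, w = 6.

u = 4, v = 3, w = 6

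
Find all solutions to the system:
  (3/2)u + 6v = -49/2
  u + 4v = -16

no solution

Row-reduce:
R1 ← R1 / (3/2).
R2 ← R2 − 1·R1.
Row 2 reduces to 0 = 1/3, a contradiction. The system is inconsistent.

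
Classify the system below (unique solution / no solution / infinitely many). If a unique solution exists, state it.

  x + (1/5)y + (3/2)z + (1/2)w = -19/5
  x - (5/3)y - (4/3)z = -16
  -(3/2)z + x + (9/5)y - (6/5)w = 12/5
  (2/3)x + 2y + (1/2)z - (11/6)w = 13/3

Row-reduce the augmented matrix:
R2 ← R2 − 1·R1.
R3 ← R3 − 1·R1.
R4 ← R4 − 2/3·R1.
R2 ← R2 / (-28/15).
R1 ← R1 − 1/5·R2.
R3 ← R3 − 8/5·R2.
R4 ← R4 − 28/15·R2.
R3 ← R3 / (-38/7).
R1 ← R1 − 67/56·R3.
R2 ← R2 − 85/56·R3.
R4 ← R4 + 10/3·R3.
R4 ← R4 / (-155/114).
R1 ← R1 + 69/3040·R4.
R2 ← R2 + 199/608·R4.
R3 ← R3 − 149/380·R4.
Reading off the reduced rows gives x = -6, y = 6, z = 0, w = 2.

x = -6, y = 6, z = 0, w = 2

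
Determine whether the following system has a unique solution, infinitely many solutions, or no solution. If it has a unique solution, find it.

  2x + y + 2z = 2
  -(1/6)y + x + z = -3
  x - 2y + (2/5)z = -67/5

Row-reduce the augmented matrix:
R1 ← R1 / (2).
R2 ← R2 − 1·R1.
R3 ← R3 − 1·R1.
R2 ← R2 / (-2/3).
R1 ← R1 − 1/2·R2.
R3 ← R3 + 5/2·R2.
R3 ← R3 / (-3/5).
R1 ← R1 − 1·R3.
Reading off the reduced rows gives x = -1, y = 6, z = -1.

x = -1, y = 6, z = -1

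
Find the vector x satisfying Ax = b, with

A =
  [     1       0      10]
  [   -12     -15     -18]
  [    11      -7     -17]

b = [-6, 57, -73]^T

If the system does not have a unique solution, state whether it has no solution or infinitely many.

Row-reduce the augmented matrix:
R2 ← R2 + 12·R1.
R3 ← R3 − 11·R1.
R2 ← R2 / (-15).
R3 ← R3 + 7·R2.
R3 ← R3 / (-873/5).
R1 ← R1 − 10·R3.
R2 ← R2 + 34/5·R3.
Reading off the reduced rows gives x_1 = -6, x_2 = 1, x_3 = 0.

x_1 = -6, x_2 = 1, x_3 = 0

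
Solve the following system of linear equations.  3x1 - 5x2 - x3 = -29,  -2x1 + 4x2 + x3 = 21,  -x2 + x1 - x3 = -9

Row-reduce the augmented matrix:
R1 ← R1 / (3).
R2 ← R2 + 2·R1.
R3 ← R3 − 1·R1.
R2 ← R2 / (2/3).
R1 ← R1 + 5/3·R2.
R3 ← R3 − 2/3·R2.
R3 ← R3 / (-1).
R1 ← R1 − 1/2·R3.
R2 ← R2 − 1/2·R3.
Reading off the reduced rows gives x1 = -6, x2 = 2, x3 = 1.

x1 = -6, x2 = 2, x3 = 1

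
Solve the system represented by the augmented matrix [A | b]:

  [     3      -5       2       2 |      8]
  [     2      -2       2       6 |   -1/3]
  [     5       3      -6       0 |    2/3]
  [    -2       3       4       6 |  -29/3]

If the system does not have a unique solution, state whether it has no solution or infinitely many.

x_1 = 4/3, x_2 = -1, x_3 = 1/2, x_4 = -1

Row-reduce the augmented matrix:
R1 ← R1 / (3).
R2 ← R2 − 2·R1.
R3 ← R3 − 5·R1.
R4 ← R4 + 2·R1.
R2 ← R2 / (4/3).
R1 ← R1 + 5/3·R2.
R3 ← R3 − 34/3·R2.
R4 ← R4 + 1/3·R2.
R3 ← R3 / (-15).
R1 ← R1 − 3/2·R3.
R2 ← R2 − 1/2·R3.
R4 ← R4 − 11/2·R3.
R4 ← R4 / (-109/15).
R1 ← R1 − 11/5·R4.
R2 ← R2 − 31/15·R4.
R3 ← R3 − 43/15·R4.
Reading off the reduced rows gives x_1 = 4/3, x_2 = -1, x_3 = 1/2, x_4 = -1.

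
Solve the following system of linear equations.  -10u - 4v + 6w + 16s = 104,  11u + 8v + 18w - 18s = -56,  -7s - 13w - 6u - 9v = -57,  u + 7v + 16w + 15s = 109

infinitely many solutions

Row-reduce:
R1 ← R1 / (-10).
R2 ← R2 − 11·R1.
R3 ← R3 + 6·R1.
R4 ← R4 − 1·R1.
R2 ← R2 / (18/5).
R1 ← R1 − 2/5·R2.
R3 ← R3 + 33/5·R2.
R4 ← R4 − 33/5·R2.
R3 ← R3 / (57/2).
R1 ← R1 + 10/3·R3.
R2 ← R2 − 41/6·R3.
R4 ← R4 + 57/2·R3.
Rank is 3 with 4 unknowns, leaving s free.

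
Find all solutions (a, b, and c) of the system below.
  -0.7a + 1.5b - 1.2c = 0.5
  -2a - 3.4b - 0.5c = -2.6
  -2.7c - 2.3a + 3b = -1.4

a = 4, b = -1, c = -4

Row-reduce the augmented matrix:
R1 ← R1 / (-7/10).
R2 ← R2 + 2·R1.
R3 ← R3 + 23/10·R1.
R2 ← R2 / (-269/35).
R1 ← R1 + 15/7·R2.
R3 ← R3 + 27/14·R2.
R3 ← R3 / (2733/5380).
R1 ← R1 − 483/538·R3.
R2 ← R2 + 205/538·R3.
Reading off the reduced rows gives a = 4, b = -1, c = -4.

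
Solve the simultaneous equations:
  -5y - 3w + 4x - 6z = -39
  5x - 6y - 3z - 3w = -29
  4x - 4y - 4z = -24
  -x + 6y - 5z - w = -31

x = -4, y = -2, z = 4, w = 3

Row-reduce the augmented matrix:
R1 ← R1 / (4).
R2 ← R2 − 5·R1.
R3 ← R3 − 4·R1.
R4 ← R4 + 1·R1.
R2 ← R2 / (1/4).
R1 ← R1 + 5/4·R2.
R3 ← R3 − 1·R2.
R4 ← R4 − 19/4·R2.
R3 ← R3 / (-16).
R1 ← R1 − 21·R3.
R2 ← R2 − 18·R3.
R4 ← R4 + 92·R3.
R4 ← R4 / (-16).
R1 ← R1 − 3·R4.
R2 ← R2 − 3·R4.
Reading off the reduced rows gives x = -4, y = -2, z = 4, w = 3.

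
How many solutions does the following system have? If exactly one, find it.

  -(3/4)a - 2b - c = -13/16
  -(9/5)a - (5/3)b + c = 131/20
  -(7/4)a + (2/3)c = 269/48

a = -9/4, b = 0, c = 5/2

Row-reduce the augmented matrix:
R1 ← R1 / (-3/4).
R2 ← R2 + 9/5·R1.
R3 ← R3 + 7/4·R1.
R2 ← R2 / (47/15).
R1 ← R1 − 8/3·R2.
R3 ← R3 − 14/3·R2.
R3 ← R3 / (-97/47).
R1 ← R1 + 220/141·R3.
R2 ← R2 − 51/47·R3.
Reading off the reduced rows gives a = -9/4, b = 0, c = 5/2.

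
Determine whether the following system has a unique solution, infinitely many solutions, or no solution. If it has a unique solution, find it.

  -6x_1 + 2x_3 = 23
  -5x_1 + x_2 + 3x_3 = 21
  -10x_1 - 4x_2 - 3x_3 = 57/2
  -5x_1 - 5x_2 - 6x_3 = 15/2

Row-reduce the augmented matrix:
R1 ← R1 / (-6).
R2 ← R2 + 5·R1.
R3 ← R3 + 10·R1.
R4 ← R4 + 5·R1.
R3 ← R3 + 4·R2.
R4 ← R4 + 5·R2.
R3 ← R3 / (-1).
R1 ← R1 + 1/3·R3.
R2 ← R2 − 4/3·R3.
R4 ← R4 + 1·R3.
R4 reduces to 0 = 0, so the extra equation is consistent.
Reading off the reduced rows gives x_1 = -3, x_2 = -3/2, x_3 = 5/2.

x_1 = -3, x_2 = -3/2, x_3 = 5/2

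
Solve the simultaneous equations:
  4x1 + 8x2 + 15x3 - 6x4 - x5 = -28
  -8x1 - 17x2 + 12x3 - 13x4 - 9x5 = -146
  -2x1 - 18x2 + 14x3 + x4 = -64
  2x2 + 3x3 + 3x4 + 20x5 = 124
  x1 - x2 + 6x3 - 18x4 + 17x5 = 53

x1 = 1, x2 = 2, x3 = -2, x4 = 2, x5 = 6

Row-reduce the augmented matrix:
R1 ← R1 / (4).
R2 ← R2 + 8·R1.
R3 ← R3 + 2·R1.
R5 ← R5 − 1·R1.
R2 ← R2 / (-1).
R1 ← R1 − 2·R2.
R3 ← R3 + 14·R2.
R4 ← R4 − 2·R2.
R5 ← R5 + 3·R2.
R3 ← R3 / (-1133/2).
R1 ← R1 − 351/4·R3.
R2 ← R2 + 42·R3.
R4 ← R4 − 87·R3.
R5 ← R5 + 495/4·R3.
R4 ← R4 / (7301/1133).
R1 ← R1 − 5449/2266·R4.
R2 ← R2 + 907/1133·R4.
R3 ← R3 + 696/1133·R4.
R5 ← R5 + 3609/206·R4.
R5 ← R5 / (1100577/14602).
R1 ← R1 + 95259/14602·R5.
R2 ← R2 − 16790/7301·R5.
R3 ← R3 − 13037/7301·R5.
R4 ← R4 − 24443/7301·R5.
Reading off the reduced rows gives x1 = 1, x2 = 2, x3 = -2, x4 = 2, x5 = 6.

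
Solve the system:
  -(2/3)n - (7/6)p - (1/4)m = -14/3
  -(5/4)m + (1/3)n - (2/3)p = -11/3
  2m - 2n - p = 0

no solution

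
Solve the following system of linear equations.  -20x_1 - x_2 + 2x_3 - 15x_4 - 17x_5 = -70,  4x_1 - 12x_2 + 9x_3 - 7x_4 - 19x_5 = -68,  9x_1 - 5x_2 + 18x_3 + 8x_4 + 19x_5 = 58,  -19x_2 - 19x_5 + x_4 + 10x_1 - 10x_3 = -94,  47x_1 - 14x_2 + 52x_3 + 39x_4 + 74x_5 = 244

Row-reduce:
R1 ← R1 / (-20).
R2 ← R2 − 4·R1.
R3 ← R3 − 9·R1.
R4 ← R4 − 10·R1.
R5 ← R5 − 47·R1.
R2 ← R2 / (-61/5).
R1 ← R1 − 1/20·R2.
R3 ← R3 + 109/20·R2.
R4 ← R4 + 39/2·R2.
R5 ← R5 + 327/20·R2.
R3 ← R3 / (3587/244).
R1 ← R1 + 15/244·R3.
R2 ← R2 + 47/61·R3.
R4 ← R4 + 2931/122·R3.
R5 ← R5 − 10761/244·R3.
R4 ← R4 / (67532/3587).
R1 ← R1 − 2629/3587·R4.
R2 ← R2 − 4015/3587·R4.
R3 ← R3 − 1395/3587·R4.
Rank is 4 with 5 unknowns, leaving x_5 free.

infinitely many solutions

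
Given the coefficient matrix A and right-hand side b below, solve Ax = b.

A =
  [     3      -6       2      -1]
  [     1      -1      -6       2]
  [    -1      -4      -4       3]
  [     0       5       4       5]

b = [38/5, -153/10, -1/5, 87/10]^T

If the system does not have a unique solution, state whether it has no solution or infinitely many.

Row-reduce the augmented matrix:
R1 ← R1 / (3).
R2 ← R2 − 1·R1.
R3 ← R3 + 1·R1.
R1 ← R1 + 2·R2.
R3 ← R3 + 6·R2.
R4 ← R4 − 5·R2.
R3 ← R3 / (-130/3).
R1 ← R1 + 38/3·R3.
R2 ← R2 + 20/3·R3.
R4 ← R4 − 112/3·R3.
R4 ← R4 / (100/13).
R1 ← R1 + 7/13·R4.
R2 ← R2 + 3/13·R4.
R3 ← R3 + 5/13·R4.
Reading off the reduced rows gives x_1 = -2, x_2 = -3/2, x_3 = 14/5, x_4 = 1.

x_1 = -2, x_2 = -3/2, x_3 = 14/5, x_4 = 1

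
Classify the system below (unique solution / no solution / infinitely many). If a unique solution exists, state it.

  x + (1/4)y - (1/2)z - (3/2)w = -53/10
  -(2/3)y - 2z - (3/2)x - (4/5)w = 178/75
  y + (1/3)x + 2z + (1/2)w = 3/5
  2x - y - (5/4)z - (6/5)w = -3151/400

Row-reduce the augmented matrix:
R2 ← R2 + 3/2·R1.
R3 ← R3 − 1/3·R1.
R4 ← R4 − 2·R1.
R2 ← R2 / (-7/24).
R1 ← R1 − 1/4·R2.
R3 ← R3 − 11/12·R2.
R4 ← R4 + 3/2·R2.
R3 ← R3 / (-136/21).
R1 ← R1 + 20/7·R3.
R2 ← R2 − 66/7·R3.
R4 ← R4 − 389/28·R3.
R4 ← R4 / (-5073/5440).
R1 ← R1 + 111/340·R4.
R2 ← R2 + 1389/680·R4.
R3 ← R3 − 1803/1360·R4.
Reading off the reduced rows gives x = -3, y = -1/2, z = 3/4, w = 6/5.

x = -3, y = -1/2, z = 3/4, w = 6/5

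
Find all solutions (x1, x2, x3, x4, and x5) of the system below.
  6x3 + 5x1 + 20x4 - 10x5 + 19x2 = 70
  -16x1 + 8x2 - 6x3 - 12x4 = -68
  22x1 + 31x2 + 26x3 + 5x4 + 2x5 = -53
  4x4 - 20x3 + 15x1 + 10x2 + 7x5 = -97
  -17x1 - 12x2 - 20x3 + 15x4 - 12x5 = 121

Row-reduce:
R1 ← R1 / (5).
R2 ← R2 + 16·R1.
R3 ← R3 − 22·R1.
R4 ← R4 − 15·R1.
R5 ← R5 + 17·R1.
R2 ← R2 / (344/5).
R1 ← R1 − 19/5·R2.
R3 ← R3 + 263/5·R2.
R4 ← R4 + 47·R2.
R5 ← R5 − 263/5·R2.
R3 ← R3 / (1667/172).
R1 ← R1 − 81/172·R3.
R2 ← R2 − 33/172·R3.
R4 ← R4 + 4985/172·R3.
R5 ← R5 + 1667/172·R3.
R4 ← R4 / (-249707/1667).
R1 ← R1 − 5383/1667·R4.
R2 ← R2 − 2687/1667·R4.
R3 ← R3 + 7438/1667·R4.
Row 5 reduces to 0 = -2, a contradiction. The system is inconsistent.

no solution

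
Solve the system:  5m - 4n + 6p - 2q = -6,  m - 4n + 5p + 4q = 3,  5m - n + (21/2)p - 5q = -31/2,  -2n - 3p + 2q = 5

no solution

Row-reduce:
R1 ← R1 / (5).
R2 ← R2 − 1·R1.
R3 ← R3 − 5·R1.
R2 ← R2 / (-16/5).
R1 ← R1 + 4/5·R2.
R3 ← R3 − 3·R2.
R4 ← R4 + 2·R2.
R3 ← R3 / (129/16).
R1 ← R1 − 1/4·R3.
R2 ← R2 + 19/16·R3.
R4 ← R4 + 43/8·R3.
Row 4 reduces to 0 = -4/3, a contradiction. The system is inconsistent.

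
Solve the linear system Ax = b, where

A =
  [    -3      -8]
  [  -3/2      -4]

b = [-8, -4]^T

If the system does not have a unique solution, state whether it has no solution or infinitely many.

Row-reduce:
R1 ← R1 / (-3).
R2 ← R2 + 3/2·R1.
Rank is 1 with 2 unknowns, leaving x_2 free.

infinitely many solutions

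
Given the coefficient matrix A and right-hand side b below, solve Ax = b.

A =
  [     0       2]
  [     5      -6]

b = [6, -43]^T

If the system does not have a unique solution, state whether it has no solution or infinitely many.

Row-reduce the augmented matrix:
Swap R1 and R2.
R1 ← R1 / (5).
R2 ← R2 / (2).
R1 ← R1 + 6/5·R2.
Reading off the reduced rows gives x_1 = -5, x_2 = 3.

x_1 = -5, x_2 = 3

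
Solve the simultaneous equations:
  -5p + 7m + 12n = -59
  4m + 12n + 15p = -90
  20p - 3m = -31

Row-reduce:
R1 ← R1 / (7).
R2 ← R2 − 4·R1.
R3 ← R3 + 3·R1.
R2 ← R2 / (36/7).
R1 ← R1 − 12/7·R2.
R3 ← R3 − 36/7·R2.
Rank is 2 with 3 unknowns, leaving p free.

infinitely many solutions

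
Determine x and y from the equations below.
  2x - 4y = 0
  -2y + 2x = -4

Row-reduce the augmented matrix:
R1 ← R1 / (2).
R2 ← R2 − 2·R1.
R2 ← R2 / (2).
R1 ← R1 + 2·R2.
Reading off the reduced rows gives x = -4, y = -2.

x = -4, y = -2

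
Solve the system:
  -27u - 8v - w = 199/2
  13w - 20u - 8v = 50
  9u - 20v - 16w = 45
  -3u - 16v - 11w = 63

Row-reduce:
R1 ← R1 / (-27).
R2 ← R2 + 20·R1.
R3 ← R3 − 9·R1.
R4 ← R4 + 3·R1.
R2 ← R2 / (-56/27).
R1 ← R1 − 8/27·R2.
R3 ← R3 + 68/3·R2.
R4 ← R4 + 136/9·R2.
R3 ← R3 / (-333/2).
R1 ← R1 − 2·R3.
R2 ← R2 + 53/8·R3.
R4 ← R4 + 111·R3.
Row 4 reduces to 0 = -1/6, a contradiction. The system is inconsistent.

no solution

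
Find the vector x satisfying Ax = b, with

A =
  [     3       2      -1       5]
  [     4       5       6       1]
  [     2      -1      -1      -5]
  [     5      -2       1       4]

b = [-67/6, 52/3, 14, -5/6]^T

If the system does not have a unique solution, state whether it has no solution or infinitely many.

x_1 = 3/2, x_2 = 0, x_3 = 7/3, x_4 = -8/3

Row-reduce the augmented matrix:
R1 ← R1 / (3).
R2 ← R2 − 4·R1.
R3 ← R3 − 2·R1.
R4 ← R4 − 5·R1.
R2 ← R2 / (7/3).
R1 ← R1 − 2/3·R2.
R3 ← R3 + 7/3·R2.
R4 ← R4 + 16/3·R2.
R3 ← R3 / (7).
R1 ← R1 + 17/7·R3.
R2 ← R2 − 22/7·R3.
R4 ← R4 − 136/7·R3.
R4 ← R4 / (151/7).
R1 ← R1 + 11/7·R4.
R2 ← R2 − 27/7·R4.
R3 ← R3 + 2·R4.
Reading off the reduced rows gives x_1 = 3/2, x_2 = 0, x_3 = 7/3, x_4 = -8/3.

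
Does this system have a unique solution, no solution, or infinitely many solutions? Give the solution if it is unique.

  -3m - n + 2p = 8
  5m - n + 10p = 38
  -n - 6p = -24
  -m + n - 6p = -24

no solution

Row-reduce:
R1 ← R1 / (-3).
R2 ← R2 − 5·R1.
R4 ← R4 + 1·R1.
R2 ← R2 / (-8/3).
R1 ← R1 − 1/3·R2.
R3 ← R3 + 1·R2.
R4 ← R4 − 4/3·R2.
R3 ← R3 / (-11).
R1 ← R1 − 1·R3.
R2 ← R2 + 5·R3.
Row 4 reduces to 0 = -1, a contradiction. The system is inconsistent.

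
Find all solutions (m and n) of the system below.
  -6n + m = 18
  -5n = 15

Row-reduce the augmented matrix:
R2 ← R2 / (-5).
R1 ← R1 + 6·R2.
Reading off the reduced rows gives m = 0, n = -3.

m = 0, n = -3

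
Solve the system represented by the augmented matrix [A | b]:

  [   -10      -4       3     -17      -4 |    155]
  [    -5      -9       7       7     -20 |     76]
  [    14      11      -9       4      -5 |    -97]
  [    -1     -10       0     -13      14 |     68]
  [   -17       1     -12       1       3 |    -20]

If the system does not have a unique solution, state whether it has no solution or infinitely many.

x_1 = -2, x_2 = -3, x_3 = 3, x_4 = -6, x_5 = -3

Row-reduce the augmented matrix:
R1 ← R1 / (-10).
R2 ← R2 + 5·R1.
R3 ← R3 − 14·R1.
R4 ← R4 + 1·R1.
R5 ← R5 + 17·R1.
R2 ← R2 / (-7).
R1 ← R1 − 2/5·R2.
R3 ← R3 − 27/5·R2.
R4 ← R4 + 48/5·R2.
R5 ← R5 − 39/5·R2.
R3 ← R3 / (-39/70).
R1 ← R1 − 1/70·R3.
R2 ← R2 + 11/14·R3.
R4 ← R4 + 549/70·R3.
R5 ← R5 + 384/35·R3.
R4 ← R4 / (1012/13).
R1 ← R1 − 31/13·R4.
R2 ← R2 − 115/13·R4.
R3 ← R3 − 183/13·R4.
R5 ← R5 − 2621/13·R4.
R5 ← R5 / (-528273/1012).
R1 ← R1 + 39505/3036·R5.
R2 ← R2 + 859/132·R5.
R3 ← R3 + 77261/3036·R5.
R4 ← R4 − 4989/1012·R5.
Reading off the reduced rows gives x_1 = -2, x_2 = -3, x_3 = 3, x_4 = -6, x_5 = -3.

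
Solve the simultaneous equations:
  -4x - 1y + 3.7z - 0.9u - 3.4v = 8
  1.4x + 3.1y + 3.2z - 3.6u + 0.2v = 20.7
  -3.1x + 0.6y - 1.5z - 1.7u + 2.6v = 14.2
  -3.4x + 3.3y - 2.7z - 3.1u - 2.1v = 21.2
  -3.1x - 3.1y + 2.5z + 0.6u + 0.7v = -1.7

x = -2, y = 3, z = 1, u = -3, v = 1

Row-reduce the augmented matrix:
R1 ← R1 / (-4).
R2 ← R2 − 7/5·R1.
R3 ← R3 + 31/10·R1.
R4 ← R4 + 17/5·R1.
R5 ← R5 + 31/10·R1.
R2 ← R2 / (11/4).
R1 ← R1 − 1/4·R2.
R3 ← R3 − 11/8·R2.
R4 ← R4 − 83/20·R2.
R5 ← R5 + 93/40·R2.
R3 ← R3 / (-1323/200).
R1 ← R1 + 1467/1100·R3.
R2 ← R2 − 899/550·R3.
R4 ← R4 + 17364/1375·R3.
R5 ← R5 − 37761/11000·R3.
R4 ← R4 / (8489/4851).
R1 ← R1 − 628/1617·R4.
R2 ← R2 + 17284/14553·R4.
R3 ← R3 + 191/1323·R4.
R5 ← R5 + 73583/48510·R4.
R5 ← R5 / (-1723701/848900).
R1 ← R1 − 72394/42445·R5.
R2 ← R2 + 613504/127335·R5.
R3 ← R3 + 402437/254670·R5.
R4 ← R4 + 419847/84890·R5.
Reading off the reduced rows gives x = -2, y = 3, z = 1, u = -3, v = 1.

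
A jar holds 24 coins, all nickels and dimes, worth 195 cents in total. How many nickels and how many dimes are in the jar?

Let n = nickels, d = dimes.
  n + d = 24
  5n + 10d = 195
Row-reduce the augmented matrix:
R2 ← R2 − 5·R1.
R2 ← R2 / (5).
R1 ← R1 − 1·R2.
Reading off the reduced rows gives n = 9, d = 15.

nickels: 9, dimes: 15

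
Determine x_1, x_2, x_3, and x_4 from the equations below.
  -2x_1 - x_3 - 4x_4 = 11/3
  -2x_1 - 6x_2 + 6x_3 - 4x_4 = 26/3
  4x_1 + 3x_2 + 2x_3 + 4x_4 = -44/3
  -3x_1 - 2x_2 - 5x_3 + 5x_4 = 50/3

Row-reduce the augmented matrix:
R1 ← R1 / (-2).
R2 ← R2 + 2·R1.
R3 ← R3 − 4·R1.
R4 ← R4 + 3·R1.
R2 ← R2 / (-6).
R3 ← R3 − 3·R2.
R4 ← R4 + 2·R2.
R3 ← R3 / (7/2).
R1 ← R1 − 1/2·R3.
R2 ← R2 + 7/6·R3.
R4 ← R4 + 35/6·R3.
R4 ← R4 / (13/3).
R1 ← R1 − 18/7·R4.
R2 ← R2 + 4/3·R4.
R3 ← R3 + 8/7·R4.
Reading off the reduced rows gives x_1 = -2, x_2 = -2, x_3 = -1, x_4 = 1/3.

x_1 = -2, x_2 = -2, x_3 = -1, x_4 = 1/3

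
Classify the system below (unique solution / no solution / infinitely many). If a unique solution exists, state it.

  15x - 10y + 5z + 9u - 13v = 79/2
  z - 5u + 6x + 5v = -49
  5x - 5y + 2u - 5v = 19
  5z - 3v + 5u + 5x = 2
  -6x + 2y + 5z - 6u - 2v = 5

no solution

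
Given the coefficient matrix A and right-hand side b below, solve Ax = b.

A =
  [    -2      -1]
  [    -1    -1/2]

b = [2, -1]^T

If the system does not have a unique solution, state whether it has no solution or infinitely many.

no solution

Row-reduce:
R1 ← R1 / (-2).
R2 ← R2 + 1·R1.
Row 2 reduces to 0 = -2, a contradiction. The system is inconsistent.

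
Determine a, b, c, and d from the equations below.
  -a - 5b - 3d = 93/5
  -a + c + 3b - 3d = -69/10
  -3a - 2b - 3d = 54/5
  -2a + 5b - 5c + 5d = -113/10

a = -3/5, b = -3, c = -3/2, d = -1

Row-reduce the augmented matrix:
R1 ← R1 / (-1).
R2 ← R2 + 1·R1.
R3 ← R3 + 3·R1.
R4 ← R4 + 2·R1.
R2 ← R2 / (8).
R1 ← R1 − 5·R2.
R3 ← R3 − 13·R2.
R4 ← R4 − 15·R2.
R3 ← R3 / (-13/8).
R1 ← R1 + 5/8·R3.
R2 ← R2 − 1/8·R3.
R4 ← R4 + 55/8·R3.
R4 ← R4 / (-187/13).
R1 ← R1 − 9/13·R4.
R2 ← R2 − 6/13·R4.
R3 ← R3 + 48/13·R4.
Reading off the reduced rows gives a = -3/5, b = -3, c = -3/2, d = -1.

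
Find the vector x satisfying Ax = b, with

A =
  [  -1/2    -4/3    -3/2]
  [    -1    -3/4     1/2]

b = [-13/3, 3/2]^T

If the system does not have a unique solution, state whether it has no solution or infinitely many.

infinitely many solutions

Row-reduce:
R1 ← R1 / (-1/2).
R2 ← R2 + 1·R1.
R2 ← R2 / (23/12).
R1 ← R1 − 8/3·R2.
Rank is 2 with 3 unknowns, leaving x_3 free.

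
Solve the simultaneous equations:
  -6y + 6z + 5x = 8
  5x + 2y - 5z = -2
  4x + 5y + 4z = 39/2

x = 1, y = 3/2, z = 2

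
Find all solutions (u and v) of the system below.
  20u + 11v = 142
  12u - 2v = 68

u = 6, v = 2

Row-reduce the augmented matrix:
R1 ← R1 / (20).
R2 ← R2 − 12·R1.
R2 ← R2 / (-43/5).
R1 ← R1 − 11/20·R2.
Reading off the reduced rows gives u = 6, v = 2.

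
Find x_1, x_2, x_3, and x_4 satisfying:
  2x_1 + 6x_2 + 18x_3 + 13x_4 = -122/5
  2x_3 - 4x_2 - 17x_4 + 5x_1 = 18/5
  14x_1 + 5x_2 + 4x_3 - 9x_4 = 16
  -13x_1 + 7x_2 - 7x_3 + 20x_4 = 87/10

x_1 = 0, x_2 = 13/5, x_3 = -3/2, x_4 = -1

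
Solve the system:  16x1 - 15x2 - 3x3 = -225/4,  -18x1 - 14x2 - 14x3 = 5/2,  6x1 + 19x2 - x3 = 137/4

Row-reduce the augmented matrix:
R1 ← R1 / (16).
R2 ← R2 + 18·R1.
R3 ← R3 − 6·R1.
R2 ← R2 / (-247/8).
R1 ← R1 + 15/16·R2.
R3 ← R3 − 197/8·R2.
R3 ← R3 / (-3392/247).
R1 ← R1 − 84/247·R3.
R2 ← R2 − 139/247·R3.
Reading off the reduced rows gives x1 = -3/2, x2 = 9/4, x3 = -1/2.

x1 = -3/2, x2 = 9/4, x3 = -1/2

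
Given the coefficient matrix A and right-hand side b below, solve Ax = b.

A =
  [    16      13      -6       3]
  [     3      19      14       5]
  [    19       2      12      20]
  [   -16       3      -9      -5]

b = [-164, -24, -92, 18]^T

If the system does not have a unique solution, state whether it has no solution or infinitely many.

x_1 = -4, x_2 = -4, x_3 = 6, x_4 = -4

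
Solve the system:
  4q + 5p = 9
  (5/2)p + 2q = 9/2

infinitely many solutions

Row-reduce:
R1 ← R1 / (5).
R2 ← R2 − 5/2·R1.
Rank is 1 with 2 unknowns, leaving q free.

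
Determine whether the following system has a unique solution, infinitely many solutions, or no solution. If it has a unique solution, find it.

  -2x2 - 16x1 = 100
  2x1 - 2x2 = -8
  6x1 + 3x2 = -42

x1 = -6, x2 = -2

Row-reduce the augmented matrix:
R1 ← R1 / (-16).
R2 ← R2 − 2·R1.
R3 ← R3 − 6·R1.
R2 ← R2 / (-9/4).
R1 ← R1 − 1/8·R2.
R3 ← R3 − 9/4·R2.
R3 reduces to 0 = 0, so the extra equation is consistent.
Reading off the reduced rows gives x1 = -6, x2 = -2.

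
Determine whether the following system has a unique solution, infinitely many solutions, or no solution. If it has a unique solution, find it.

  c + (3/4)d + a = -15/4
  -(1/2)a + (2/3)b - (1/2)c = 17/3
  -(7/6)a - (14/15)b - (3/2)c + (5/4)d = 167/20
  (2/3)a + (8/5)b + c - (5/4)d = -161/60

Row-reduce:
R2 ← R2 + 1/2·R1.
R3 ← R3 + 7/6·R1.
R4 ← R4 − 2/3·R1.
R2 ← R2 / (2/3).
R3 ← R3 + 14/15·R2.
R4 ← R4 − 8/5·R2.
R3 ← R3 / (-1/3).
R1 ← R1 − 1·R3.
R4 ← R4 − 1/3·R3.
Rank is 3 with 4 unknowns, leaving d free.

infinitely many solutions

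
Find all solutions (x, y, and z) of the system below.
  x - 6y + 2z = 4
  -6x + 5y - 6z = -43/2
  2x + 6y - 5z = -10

x = 1, y = 1/2, z = 3

Row-reduce the augmented matrix:
R2 ← R2 + 6·R1.
R3 ← R3 − 2·R1.
R2 ← R2 / (-31).
R1 ← R1 + 6·R2.
R3 ← R3 − 18·R2.
R3 ← R3 / (-171/31).
R1 ← R1 − 26/31·R3.
R2 ← R2 + 6/31·R3.
Reading off the reduced rows gives x = 1, y = 1/2, z = 3.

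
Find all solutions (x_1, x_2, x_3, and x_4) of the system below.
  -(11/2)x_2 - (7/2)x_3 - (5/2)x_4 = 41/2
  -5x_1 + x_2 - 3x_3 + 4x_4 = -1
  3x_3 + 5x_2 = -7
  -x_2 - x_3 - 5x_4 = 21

no solution

Row-reduce:
Swap R1 and R2.
R1 ← R1 / (-5).
R2 ← R2 / (-11/2).
R1 ← R1 + 1/5·R2.
R3 ← R3 − 5·R2.
R4 ← R4 + 1·R2.
R3 ← R3 / (-2/11).
R1 ← R1 − 8/11·R3.
R2 ← R2 − 7/11·R3.
R4 ← R4 + 4/11·R3.
Row 4 reduces to 0 = -6, a contradiction. The system is inconsistent.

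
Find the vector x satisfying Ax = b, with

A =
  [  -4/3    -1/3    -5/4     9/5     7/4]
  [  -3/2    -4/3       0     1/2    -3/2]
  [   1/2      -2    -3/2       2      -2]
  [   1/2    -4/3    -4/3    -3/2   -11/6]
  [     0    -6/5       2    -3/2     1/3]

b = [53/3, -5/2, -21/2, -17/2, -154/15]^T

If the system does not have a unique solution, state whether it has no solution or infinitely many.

Row-reduce the augmented matrix:
R1 ← R1 / (-4/3).
R2 ← R2 + 3/2·R1.
R3 ← R3 − 1/2·R1.
R4 ← R4 − 1/2·R1.
R2 ← R2 / (-23/24).
R1 ← R1 − 1/4·R2.
R3 ← R3 + 17/8·R2.
R4 ← R4 + 35/24·R2.
R5 ← R5 + 6/5·R2.
R3 ← R3 / (-117/23).
R1 ← R1 − 30/23·R3.
R2 ← R2 + 135/92·R3.
R4 ← R4 + 272/69·R3.
R5 ← R5 − 11/46·R3.
R4 ← R4 / (-5612/1755).
R1 ← R1 + 38/195·R4.
R2 ← R2 + 81/520·R4.
R3 ← R3 + 1393/1170·R4.
R5 ← R5 − 8123/11700·R4.
R5 ← R5 / (1615477/336720).
R1 ← R1 + 1515/2806·R5.
R2 ← R2 − 82083/44896·R5.
R3 ← R3 + 10589/11224·R5.
R4 ← R4 − 1435/5612·R5.
Reading off the reduced rows gives x_1 = -5, x_2 = 3, x_3 = -4, x_4 = 0, x_5 = 4.

x_1 = -5, x_2 = 3, x_3 = -4, x_4 = 0, x_5 = 4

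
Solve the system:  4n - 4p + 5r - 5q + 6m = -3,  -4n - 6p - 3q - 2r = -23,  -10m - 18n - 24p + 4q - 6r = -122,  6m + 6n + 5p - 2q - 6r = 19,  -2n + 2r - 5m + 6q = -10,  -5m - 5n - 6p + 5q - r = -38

Row-reduce the augmented matrix:
R1 ← R1 / (6).
R3 ← R3 + 10·R1.
R4 ← R4 − 6·R1.
R5 ← R5 + 5·R1.
R6 ← R6 + 5·R1.
R2 ← R2 / (-4).
R1 ← R1 − 2/3·R2.
R3 ← R3 + 34/3·R2.
R4 ← R4 − 2·R2.
R5 ← R5 − 4/3·R2.
R6 ← R6 + 5/3·R2.
R3 ← R3 / (-41/3).
R1 ← R1 + 5/3·R3.
R2 ← R2 − 3/2·R3.
R4 ← R4 − 6·R3.
R5 ← R5 + 16/3·R3.
R6 ← R6 + 41/6·R3.
R4 ← R4 / (273/82).
R1 ← R1 + 151/82·R4.
R2 ← R2 − 99/82·R4.
R3 ← R3 + 25/82·R4.
R5 ← R5 + 65/82·R4.
R5 ← R5 / (5/14).
R1 ← R1 + 941/182·R5.
R2 ← R2 − 811/182·R5.
R3 ← R3 + 124/91·R5.
R4 ← R4 + 232/91·R5.
R6 reduces to 0 = 0, so the extra equation is consistent.
Reading off the reduced rows gives m = -6, n = 5, p = 3, q = -5, r = 0.

m = -6, n = 5, p = 3, q = -5, r = 0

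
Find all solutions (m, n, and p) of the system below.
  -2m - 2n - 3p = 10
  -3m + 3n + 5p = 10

Row-reduce:
R1 ← R1 / (-2).
R2 ← R2 + 3·R1.
R2 ← R2 / (6).
R1 ← R1 − 1·R2.
Rank is 2 with 3 unknowns, leaving p free.

infinitely many solutions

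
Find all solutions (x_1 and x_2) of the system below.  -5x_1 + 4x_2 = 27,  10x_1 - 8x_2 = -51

no solution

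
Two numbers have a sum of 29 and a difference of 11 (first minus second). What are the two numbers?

Let x = first number, y = second number.
  x + y = 29
  x - y = 11
Row-reduce the augmented matrix:
R2 ← R2 − 1·R1.
R2 ← R2 / (-2).
R1 ← R1 − 1·R2.
Reading off the reduced rows gives x = 20, y = 9.

first number: 20, second number: 9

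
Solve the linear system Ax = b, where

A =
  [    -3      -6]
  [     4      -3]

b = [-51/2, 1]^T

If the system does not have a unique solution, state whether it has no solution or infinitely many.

Row-reduce the augmented matrix:
R1 ← R1 / (-3).
R2 ← R2 − 4·R1.
R2 ← R2 / (-11).
R1 ← R1 − 2·R2.
Reading off the reduced rows gives x_1 = 5/2, x_2 = 3.

x_1 = 5/2, x_2 = 3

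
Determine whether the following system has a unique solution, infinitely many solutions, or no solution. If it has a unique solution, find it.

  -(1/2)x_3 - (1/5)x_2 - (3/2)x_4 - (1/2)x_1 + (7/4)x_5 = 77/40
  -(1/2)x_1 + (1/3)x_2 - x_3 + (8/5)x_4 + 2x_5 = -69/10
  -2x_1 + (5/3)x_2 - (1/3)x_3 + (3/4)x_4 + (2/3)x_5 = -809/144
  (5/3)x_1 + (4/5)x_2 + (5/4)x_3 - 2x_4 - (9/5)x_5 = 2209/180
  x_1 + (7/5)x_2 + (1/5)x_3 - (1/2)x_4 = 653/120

x_1 = 7/3, x_2 = 1, x_3 = 5/3, x_4 = -11/4, x_5 = 0

Row-reduce the augmented matrix:
R1 ← R1 / (-1/2).
R2 ← R2 + 1/2·R1.
R3 ← R3 + 2·R1.
R4 ← R4 − 5/3·R1.
R5 ← R5 − 1·R1.
R2 ← R2 / (8/15).
R1 ← R1 − 2/5·R2.
R3 ← R3 − 37/15·R2.
R4 ← R4 − 2/15·R2.
R5 ← R5 − 1·R2.
R3 ← R3 / (191/48).
R1 ← R1 − 11/8·R3.
R2 ← R2 + 15/16·R3.
R4 ← R4 + 7/24·R3.
R5 ← R5 − 11/80·R3.
R4 ← R4 / (-6365/764).
R1 ← R1 − 6297/1910·R4.
R2 ← R2 − 3075/764·R4.
R3 ← R3 + 1821/955·R4.
R5 ← R5 + 172861/19100·R4.
R5 ← R5 / (-2719053/6365000).
R1 ← R1 − 162081/636500·R5.
R2 ← R2 − 3639/10184·R5.
R3 ← R3 + 424129/159125·R5.
R4 ← R4 + 26143/63650·R5.
Reading off the reduced rows gives x_1 = 7/3, x_2 = 1, x_3 = 5/3, x_4 = -11/4, x_5 = 0.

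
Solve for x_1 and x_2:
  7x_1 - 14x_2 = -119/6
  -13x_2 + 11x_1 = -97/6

Row-reduce the augmented matrix:
R1 ← R1 / (7).
R2 ← R2 − 11·R1.
R2 ← R2 / (9).
R1 ← R1 + 2·R2.
Reading off the reduced rows gives x_1 = 1/2, x_2 = 5/3.

x_1 = 1/2, x_2 = 5/3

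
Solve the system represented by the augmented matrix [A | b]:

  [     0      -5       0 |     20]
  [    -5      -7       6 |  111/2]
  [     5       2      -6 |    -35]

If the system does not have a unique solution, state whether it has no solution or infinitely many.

no solution

Row-reduce:
Swap R1 and R2.
R1 ← R1 / (-5).
R3 ← R3 − 5·R1.
R2 ← R2 / (-5).
R1 ← R1 − 7/5·R2.
R3 ← R3 + 5·R2.
Row 3 reduces to 0 = 1/2, a contradiction. The system is inconsistent.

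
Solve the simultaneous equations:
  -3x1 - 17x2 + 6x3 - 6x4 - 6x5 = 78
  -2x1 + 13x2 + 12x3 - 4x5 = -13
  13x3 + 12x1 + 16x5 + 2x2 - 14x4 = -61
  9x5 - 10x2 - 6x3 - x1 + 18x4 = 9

infinitely many solutions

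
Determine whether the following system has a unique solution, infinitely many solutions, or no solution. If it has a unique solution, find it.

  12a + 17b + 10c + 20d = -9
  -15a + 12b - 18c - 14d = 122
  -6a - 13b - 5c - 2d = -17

infinitely many solutions

Row-reduce:
R1 ← R1 / (12).
R2 ← R2 + 15·R1.
R3 ← R3 + 6·R1.
R2 ← R2 / (133/4).
R1 ← R1 − 17/12·R2.
R3 ← R3 + 9/2·R2.
R3 ← R3 / (-99/133).
R1 ← R1 − 142/133·R3.
R2 ← R2 + 22/133·R3.
Rank is 3 with 4 unknowns, leaving d free.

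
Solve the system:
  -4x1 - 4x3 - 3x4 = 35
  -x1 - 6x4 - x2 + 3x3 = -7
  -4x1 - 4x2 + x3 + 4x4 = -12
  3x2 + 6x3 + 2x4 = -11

Row-reduce the augmented matrix:
R1 ← R1 / (-4).
R2 ← R2 + 1·R1.
R3 ← R3 + 4·R1.
R2 ← R2 / (-1).
R3 ← R3 + 4·R2.
R4 ← R4 − 3·R2.
R3 ← R3 / (-11).
R1 ← R1 − 1·R3.
R2 ← R2 + 4·R3.
R4 ← R4 − 18·R3.
R4 ← R4 / (1411/44).
R1 ← R1 − 145/44·R4.
R2 ← R2 + 217/44·R4.
R3 ← R3 + 28/11·R4.
Reading off the reduced rows gives x1 = -4, x2 = 5, x3 = -4, x4 = -1.

x1 = -4, x2 = 5, x3 = -4, x4 = -1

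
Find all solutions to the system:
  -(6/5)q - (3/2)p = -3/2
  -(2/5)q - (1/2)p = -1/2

infinitely many solutions

Row-reduce:
R1 ← R1 / (-3/2).
R2 ← R2 + 1/2·R1.
Rank is 1 with 2 unknowns, leaving q free.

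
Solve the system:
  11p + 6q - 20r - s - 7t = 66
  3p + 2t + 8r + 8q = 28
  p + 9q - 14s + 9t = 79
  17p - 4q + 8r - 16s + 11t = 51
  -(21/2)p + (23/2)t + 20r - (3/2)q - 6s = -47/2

no solution

Row-reduce:
R1 ← R1 / (11).
R2 ← R2 − 3·R1.
R3 ← R3 − 1·R1.
R4 ← R4 − 17·R1.
R5 ← R5 + 21/2·R1.
R2 ← R2 / (70/11).
R1 ← R1 − 6/11·R2.
R3 ← R3 − 93/11·R2.
R4 ← R4 + 146/11·R2.
R5 ← R5 − 93/22·R2.
R3 ← R3 / (-562/35).
R1 ← R1 + 104/35·R3.
R2 ← R2 − 74/35·R3.
R4 ← R4 − 2344/35·R3.
R5 ← R5 + 281/35·R3.
R4 ← R4 / (-20628/281).
R1 ← R1 − 710/281·R4.
R2 ← R2 + 516/281·R4.
R3 ← R3 − 999/1124·R4.
Row 5 reduces to 0 = 3, a contradiction. The system is inconsistent.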